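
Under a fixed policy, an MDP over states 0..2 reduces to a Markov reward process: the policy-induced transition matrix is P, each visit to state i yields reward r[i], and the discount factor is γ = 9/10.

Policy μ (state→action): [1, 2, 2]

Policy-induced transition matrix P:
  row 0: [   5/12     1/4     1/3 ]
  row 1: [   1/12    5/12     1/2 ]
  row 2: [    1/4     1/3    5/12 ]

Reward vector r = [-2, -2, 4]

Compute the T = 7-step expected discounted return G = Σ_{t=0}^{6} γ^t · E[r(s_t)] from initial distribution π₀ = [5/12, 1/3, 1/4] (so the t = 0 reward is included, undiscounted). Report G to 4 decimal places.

t=0: π = [0.4167, 0.3333, 0.2500], E[r] = -0.5000, γ^t·E[r] = -0.500000, running G = -0.500000
t=1: π = [0.2639, 0.3264, 0.4097], E[r] = 0.4583, γ^t·E[r] = 0.412500, running G = -0.087500
t=2: π = [0.2396, 0.3385, 0.4219], E[r] = 0.5313, γ^t·E[r] = 0.430313, running G = 0.342813
t=3: π = [0.2335, 0.3416, 0.4249], E[r] = 0.5495, γ^t·E[r] = 0.400570, running G = 0.743383
t=4: π = [0.2320, 0.3423, 0.4257], E[r] = 0.5540, γ^t·E[r] = 0.363503, running G = 1.106886
t=5: π = [0.2316, 0.3425, 0.4259], E[r] = 0.5552, γ^t·E[r] = 0.327826, running G = 1.434712
t=6: π = [0.2315, 0.3426, 0.4259], E[r] = 0.5555, γ^t·E[r] = 0.295195, running G = 1.729906

G = 1.7299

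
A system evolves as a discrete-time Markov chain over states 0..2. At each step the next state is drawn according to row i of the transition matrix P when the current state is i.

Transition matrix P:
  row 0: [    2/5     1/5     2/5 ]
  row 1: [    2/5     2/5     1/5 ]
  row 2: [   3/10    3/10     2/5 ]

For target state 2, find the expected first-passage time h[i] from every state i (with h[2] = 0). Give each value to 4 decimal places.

h = [2.8571, 3.5714, 0.0000]

First-step conditioning: h[2] = 0; for i ≠ 2, h[i] = 1 + Σ_k P[i][k]·h[k].
  h[0] = 1 + 2/5·h[0] + 1/5·h[1]
  h[1] = 1 + 2/5·h[0] + 2/5·h[1]
Solving the 2×2 linear system over states ≠ 2 gives exactly h = [20/7, 25/7, 0] (h[2] = 0 is the target).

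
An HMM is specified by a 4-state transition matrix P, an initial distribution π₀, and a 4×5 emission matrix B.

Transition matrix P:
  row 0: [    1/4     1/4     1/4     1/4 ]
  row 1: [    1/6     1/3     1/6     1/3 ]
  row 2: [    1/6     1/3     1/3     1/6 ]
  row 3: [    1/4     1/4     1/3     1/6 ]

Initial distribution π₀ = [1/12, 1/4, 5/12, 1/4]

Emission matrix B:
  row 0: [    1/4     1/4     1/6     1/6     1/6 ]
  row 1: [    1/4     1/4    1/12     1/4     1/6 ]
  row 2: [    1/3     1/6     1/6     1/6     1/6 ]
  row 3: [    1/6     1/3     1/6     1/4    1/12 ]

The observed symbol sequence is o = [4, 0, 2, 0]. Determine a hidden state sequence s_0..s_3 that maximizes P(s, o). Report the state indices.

t=0: δ = [1.389e-02, 4.167e-02, 6.944e-02, 2.083e-02]  (obs o_0=4)
t=1: δ = [2.894e-03, 5.787e-03, 7.716e-03, 2.315e-03]  ψ = [2, 2, 2, 1]  (obs o_1=0)
t=2: δ = [2.143e-04, 2.143e-04, 4.287e-04, 3.215e-04]  ψ = [2, 2, 2, 1]  (obs o_2=2)
t=3: δ = [2.009e-05, 3.572e-05, 4.763e-05, 1.191e-05]  ψ = [3, 2, 2, 1]  (obs o_3=0)
backtrack: best end state = 2; path = [2, 2, 2, 2]

path = [2, 2, 2, 2]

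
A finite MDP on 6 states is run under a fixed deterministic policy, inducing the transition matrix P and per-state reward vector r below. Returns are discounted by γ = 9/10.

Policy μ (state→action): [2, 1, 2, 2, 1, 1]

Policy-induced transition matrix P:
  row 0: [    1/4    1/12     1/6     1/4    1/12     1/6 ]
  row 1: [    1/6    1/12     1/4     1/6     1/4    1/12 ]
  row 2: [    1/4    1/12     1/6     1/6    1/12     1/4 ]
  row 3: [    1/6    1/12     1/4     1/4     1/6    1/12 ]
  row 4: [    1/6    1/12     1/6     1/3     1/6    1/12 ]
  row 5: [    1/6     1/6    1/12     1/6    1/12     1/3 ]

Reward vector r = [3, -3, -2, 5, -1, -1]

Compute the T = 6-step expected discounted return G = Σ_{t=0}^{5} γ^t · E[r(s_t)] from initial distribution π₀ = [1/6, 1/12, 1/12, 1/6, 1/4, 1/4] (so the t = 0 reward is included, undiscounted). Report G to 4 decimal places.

t=0: π = [0.1667, 0.0833, 0.0833, 0.1667, 0.2500, 0.2500], E[r] = 0.4167, γ^t·E[r] = 0.416667, running G = 0.416667
t=1: π = [0.1875, 0.1042, 0.1667, 0.2361, 0.1319, 0.1736], E[r] = 0.7917, γ^t·E[r] = 0.712500, running G = 1.129167
t=2: π = [0.1962, 0.0978, 0.1806, 0.2240, 0.1314, 0.1701], E[r] = 0.7523, γ^t·E[r] = 0.609375, running G = 1.738542
t=3: π = [0.1981, 0.0975, 0.1793, 0.2236, 0.1292, 0.1723], E[r] = 0.7594, γ^t·E[r] = 0.553570, running G = 2.292112
t=4: π = [0.1981, 0.0977, 0.1791, 0.2233, 0.1290, 0.1728], E[r] = 0.7581, γ^t·E[r] = 0.497367, running G = 2.789479
t=5: π = [0.1981, 0.0977, 0.1790, 0.2233, 0.1290, 0.1729], E[r] = 0.7576, γ^t·E[r] = 0.447368, running G = 3.236847

G = 3.2368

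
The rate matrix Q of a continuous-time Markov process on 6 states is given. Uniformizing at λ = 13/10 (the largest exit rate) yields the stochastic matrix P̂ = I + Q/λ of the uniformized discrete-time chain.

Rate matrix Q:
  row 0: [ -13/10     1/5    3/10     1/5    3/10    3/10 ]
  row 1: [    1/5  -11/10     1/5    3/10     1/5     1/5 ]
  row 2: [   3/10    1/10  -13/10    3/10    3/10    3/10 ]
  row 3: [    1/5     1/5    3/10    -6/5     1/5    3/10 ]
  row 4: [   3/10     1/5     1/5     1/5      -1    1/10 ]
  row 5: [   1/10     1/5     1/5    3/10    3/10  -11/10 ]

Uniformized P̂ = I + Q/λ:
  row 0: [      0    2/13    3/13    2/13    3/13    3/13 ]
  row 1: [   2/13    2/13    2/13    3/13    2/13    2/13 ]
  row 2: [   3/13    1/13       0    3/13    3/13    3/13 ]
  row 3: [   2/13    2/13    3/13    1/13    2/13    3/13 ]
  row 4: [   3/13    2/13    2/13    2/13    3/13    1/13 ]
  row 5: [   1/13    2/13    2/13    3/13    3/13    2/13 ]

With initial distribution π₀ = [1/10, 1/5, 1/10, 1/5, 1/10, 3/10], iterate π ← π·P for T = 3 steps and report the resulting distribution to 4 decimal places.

t=0: π = [0.1000, 0.2000, 0.1000, 0.2000, 0.1000, 0.3000]
t=1: π = [0.1308, 0.1462, 0.1615, 0.1846, 0.2000, 0.1769]
t=2: π = [0.1479, 0.1414, 0.1533, 0.1769, 0.2053, 0.1751]
t=3: π = [0.1452, 0.1421, 0.1553, 0.1764, 0.2063, 0.1748]

π = [0.1452, 0.1421, 0.1553, 0.1764, 0.2063, 0.1748]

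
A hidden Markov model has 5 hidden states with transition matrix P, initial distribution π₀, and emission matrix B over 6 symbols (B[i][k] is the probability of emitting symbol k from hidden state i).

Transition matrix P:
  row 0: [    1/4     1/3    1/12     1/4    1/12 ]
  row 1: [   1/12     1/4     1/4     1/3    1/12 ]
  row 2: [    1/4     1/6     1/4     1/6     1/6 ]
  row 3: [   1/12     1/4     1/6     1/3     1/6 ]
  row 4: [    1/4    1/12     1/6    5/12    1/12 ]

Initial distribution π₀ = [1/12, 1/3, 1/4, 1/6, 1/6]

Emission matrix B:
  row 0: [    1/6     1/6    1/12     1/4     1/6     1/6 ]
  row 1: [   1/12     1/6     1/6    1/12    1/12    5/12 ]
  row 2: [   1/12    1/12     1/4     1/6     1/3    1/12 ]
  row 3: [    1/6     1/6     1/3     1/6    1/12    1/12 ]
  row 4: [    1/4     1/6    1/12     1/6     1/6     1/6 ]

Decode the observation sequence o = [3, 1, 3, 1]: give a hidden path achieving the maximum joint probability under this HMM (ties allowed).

path = [2, 0, 0, 1]

t=0: δ = [2.083e-02, 2.778e-02, 4.167e-02, 2.778e-02, 2.778e-02]  (obs o_0=3)
t=1: δ = [1.736e-03, 1.157e-03, 8.681e-04, 1.929e-03, 1.157e-03]  ψ = [2, 0, 2, 4, 2]  (obs o_1=1)
t=2: δ = [1.085e-04, 4.823e-05, 5.358e-05, 1.072e-04, 5.358e-05]  ψ = [0, 0, 3, 3, 3]  (obs o_2=3)
t=3: δ = [4.521e-06, 6.028e-06, 1.488e-06, 5.954e-06, 2.977e-06]  ψ = [0, 0, 3, 3, 3]  (obs o_3=1)
backtrack: best end state = 1; path = [2, 0, 0, 1]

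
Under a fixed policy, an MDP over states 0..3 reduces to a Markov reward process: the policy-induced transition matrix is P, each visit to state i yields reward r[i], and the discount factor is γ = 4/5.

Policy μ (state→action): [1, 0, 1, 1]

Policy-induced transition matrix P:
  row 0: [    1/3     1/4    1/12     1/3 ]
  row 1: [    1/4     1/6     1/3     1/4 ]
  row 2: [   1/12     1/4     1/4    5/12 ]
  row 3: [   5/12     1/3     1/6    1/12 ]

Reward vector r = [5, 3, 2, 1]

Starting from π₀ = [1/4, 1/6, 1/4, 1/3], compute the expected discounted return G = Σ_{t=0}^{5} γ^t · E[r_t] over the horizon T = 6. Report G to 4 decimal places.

G = 10.2359

t=0: π = [0.2500, 0.1667, 0.2500, 0.3333], E[r] = 2.5833, γ^t·E[r] = 2.583333, running G = 2.583333
t=1: π = [0.2847, 0.2639, 0.1944, 0.2569], E[r] = 2.8611, γ^t·E[r] = 2.288889, running G = 4.872222
t=2: π = [0.2841, 0.2494, 0.2031, 0.2633], E[r] = 2.8385, γ^t·E[r] = 1.816667, running G = 6.688889
t=3: π = [0.2837, 0.2512, 0.2015, 0.2636], E[r] = 2.8386, γ^t·E[r] = 1.453383, running G = 8.142272
t=4: π = [0.2840, 0.2510, 0.2017, 0.2633], E[r] = 2.8398, γ^t·E[r] = 1.163169, running G = 9.305440
t=5: π = [0.2839, 0.2510, 0.2016, 0.2634], E[r] = 2.8394, γ^t·E[r] = 0.930423, running G = 10.235863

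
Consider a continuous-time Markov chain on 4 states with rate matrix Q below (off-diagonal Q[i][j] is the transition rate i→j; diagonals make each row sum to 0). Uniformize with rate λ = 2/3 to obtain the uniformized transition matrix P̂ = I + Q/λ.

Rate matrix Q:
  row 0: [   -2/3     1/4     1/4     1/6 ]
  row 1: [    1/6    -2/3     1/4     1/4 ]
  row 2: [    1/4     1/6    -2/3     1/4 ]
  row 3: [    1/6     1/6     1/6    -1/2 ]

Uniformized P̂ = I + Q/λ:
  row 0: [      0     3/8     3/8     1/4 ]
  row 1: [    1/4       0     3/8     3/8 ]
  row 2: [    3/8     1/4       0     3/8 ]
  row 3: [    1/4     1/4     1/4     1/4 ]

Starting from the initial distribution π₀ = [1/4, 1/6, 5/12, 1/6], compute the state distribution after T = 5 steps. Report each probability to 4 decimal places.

t=0: π = [0.2500, 0.1667, 0.4167, 0.1667]
t=1: π = [0.2396, 0.2396, 0.1979, 0.3229]
t=2: π = [0.2148, 0.2201, 0.2604, 0.3047]
t=3: π = [0.2288, 0.2218, 0.2393, 0.3101]
t=4: π = [0.2227, 0.2231, 0.2465, 0.3076]
t=5: π = [0.2251, 0.2221, 0.2441, 0.3087]

π = [0.2251, 0.2221, 0.2441, 0.3087]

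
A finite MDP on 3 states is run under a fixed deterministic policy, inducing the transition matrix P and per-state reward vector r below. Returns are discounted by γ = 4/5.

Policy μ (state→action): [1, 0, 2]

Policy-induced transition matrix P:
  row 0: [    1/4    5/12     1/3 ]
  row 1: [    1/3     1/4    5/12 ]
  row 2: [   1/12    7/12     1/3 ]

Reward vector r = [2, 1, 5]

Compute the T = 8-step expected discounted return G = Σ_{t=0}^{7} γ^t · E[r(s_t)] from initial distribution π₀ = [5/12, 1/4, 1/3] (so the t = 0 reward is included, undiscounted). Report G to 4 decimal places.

t=0: π = [0.4167, 0.2500, 0.3333], E[r] = 2.7500, γ^t·E[r] = 2.750000, running G = 2.750000
t=1: π = [0.2153, 0.4306, 0.3542], E[r] = 2.6319, γ^t·E[r] = 2.105556, running G = 4.855556
t=2: π = [0.2269, 0.4039, 0.3692], E[r] = 2.7037, γ^t·E[r] = 1.730370, running G = 6.585926
t=3: π = [0.2221, 0.4109, 0.3670], E[r] = 2.6901, γ^t·E[r] = 1.377333, running G = 7.963259
t=4: π = [0.2231, 0.4094, 0.3676], E[r] = 2.6934, γ^t·E[r] = 1.103203, running G = 9.066463
t=5: π = [0.2229, 0.4097, 0.3674], E[r] = 2.6926, γ^t·E[r] = 0.882323, running G = 9.948785
t=6: π = [0.2229, 0.4096, 0.3675], E[r] = 2.6928, γ^t·E[r] = 0.705902, running G = 10.654687
t=7: π = [0.2229, 0.4096, 0.3675], E[r] = 2.6928, γ^t·E[r] = 0.564714, running G = 11.219401

G = 11.2194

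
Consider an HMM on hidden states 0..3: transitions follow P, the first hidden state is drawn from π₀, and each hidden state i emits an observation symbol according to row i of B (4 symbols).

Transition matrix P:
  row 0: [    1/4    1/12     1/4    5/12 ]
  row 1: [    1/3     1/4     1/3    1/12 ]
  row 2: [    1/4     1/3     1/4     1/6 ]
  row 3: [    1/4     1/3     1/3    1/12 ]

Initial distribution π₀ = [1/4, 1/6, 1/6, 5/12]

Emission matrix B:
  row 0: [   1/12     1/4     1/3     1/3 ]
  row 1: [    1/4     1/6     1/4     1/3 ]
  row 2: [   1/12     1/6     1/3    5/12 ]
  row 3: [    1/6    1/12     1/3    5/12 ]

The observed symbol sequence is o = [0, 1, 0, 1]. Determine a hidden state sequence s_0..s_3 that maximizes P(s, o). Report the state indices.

t=0: δ = [2.083e-02, 4.167e-02, 1.389e-02, 6.944e-02]  (obs o_0=0)
t=1: δ = [4.340e-03, 3.858e-03, 3.858e-03, 7.234e-04]  ψ = [3, 3, 3, 0]  (obs o_1=1)
t=2: δ = [1.072e-04, 3.215e-04, 1.072e-04, 3.014e-04]  ψ = [1, 2, 1, 0]  (obs o_2=0)
t=3: δ = [2.679e-05, 1.674e-05, 1.786e-05, 3.721e-06]  ψ = [1, 3, 1, 0]  (obs o_3=1)
backtrack: best end state = 0; path = [3, 2, 1, 0]

path = [3, 2, 1, 0]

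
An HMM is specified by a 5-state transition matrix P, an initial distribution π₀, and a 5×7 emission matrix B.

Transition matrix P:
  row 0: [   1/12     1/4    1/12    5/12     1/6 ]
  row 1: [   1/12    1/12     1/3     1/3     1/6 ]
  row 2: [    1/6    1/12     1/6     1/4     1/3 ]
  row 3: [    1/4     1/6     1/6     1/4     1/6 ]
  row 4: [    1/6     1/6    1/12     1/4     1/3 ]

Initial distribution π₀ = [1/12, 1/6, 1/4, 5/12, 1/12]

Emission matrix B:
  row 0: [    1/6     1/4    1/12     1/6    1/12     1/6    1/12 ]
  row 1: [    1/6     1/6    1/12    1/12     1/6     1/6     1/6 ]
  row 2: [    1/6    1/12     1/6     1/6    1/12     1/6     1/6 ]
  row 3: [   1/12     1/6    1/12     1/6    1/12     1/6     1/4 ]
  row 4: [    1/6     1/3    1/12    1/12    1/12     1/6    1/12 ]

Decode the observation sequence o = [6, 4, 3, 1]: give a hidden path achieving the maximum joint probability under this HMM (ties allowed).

t=0: δ = [6.944e-03, 2.778e-02, 4.167e-02, 1.042e-01, 6.944e-03]  (obs o_0=6)
t=1: δ = [2.170e-03, 2.894e-03, 1.447e-03, 2.170e-03, 1.447e-03]  ψ = [3, 3, 3, 3, 3]  (obs o_1=4)
t=2: δ = [9.042e-05, 4.521e-05, 1.608e-04, 1.608e-04, 4.019e-05]  ψ = [3, 0, 1, 1, 1]  (obs o_2=3)
t=3: δ = [1.005e-05, 4.465e-06, 2.233e-06, 6.698e-06, 1.786e-05]  ψ = [3, 3, 2, 2, 2]  (obs o_3=1)
backtrack: best end state = 4; path = [3, 1, 2, 4]

path = [3, 1, 2, 4]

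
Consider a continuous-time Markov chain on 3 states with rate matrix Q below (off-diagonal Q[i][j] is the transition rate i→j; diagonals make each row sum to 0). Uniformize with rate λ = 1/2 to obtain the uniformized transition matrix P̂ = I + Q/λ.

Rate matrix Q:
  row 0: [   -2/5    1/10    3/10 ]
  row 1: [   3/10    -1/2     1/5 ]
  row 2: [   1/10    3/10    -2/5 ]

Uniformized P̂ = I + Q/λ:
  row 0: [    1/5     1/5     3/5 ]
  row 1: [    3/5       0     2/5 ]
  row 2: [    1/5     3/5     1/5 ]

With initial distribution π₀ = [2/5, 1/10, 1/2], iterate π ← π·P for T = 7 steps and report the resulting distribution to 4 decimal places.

π = [0.3184, 0.2954, 0.3861]

t=0: π = [0.4000, 0.1000, 0.5000]
t=1: π = [0.2400, 0.3800, 0.3800]
t=2: π = [0.3520, 0.2760, 0.3720]
t=3: π = [0.3104, 0.2936, 0.3960]
t=4: π = [0.3174, 0.2997, 0.3829]
t=5: π = [0.3199, 0.2932, 0.3869]
t=6: π = [0.3173, 0.2961, 0.3866]
t=7: π = [0.3184, 0.2954, 0.3861]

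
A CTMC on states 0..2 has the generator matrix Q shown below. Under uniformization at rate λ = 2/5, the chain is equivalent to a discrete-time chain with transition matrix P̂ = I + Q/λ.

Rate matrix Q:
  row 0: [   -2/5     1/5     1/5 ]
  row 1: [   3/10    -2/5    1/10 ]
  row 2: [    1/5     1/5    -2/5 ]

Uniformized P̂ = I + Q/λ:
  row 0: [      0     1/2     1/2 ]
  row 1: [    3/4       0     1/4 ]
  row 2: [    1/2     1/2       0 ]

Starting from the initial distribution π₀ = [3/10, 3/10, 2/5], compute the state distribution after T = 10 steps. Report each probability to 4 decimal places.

t=0: π = [0.3000, 0.3000, 0.4000]
t=1: π = [0.4250, 0.3500, 0.2250]
t=2: π = [0.3750, 0.3250, 0.3000]
t=3: π = [0.3938, 0.3375, 0.2688]
t=4: π = [0.3875, 0.3313, 0.2813]
t=5: π = [0.3891, 0.3344, 0.2766]
t=6: π = [0.3891, 0.3328, 0.2781]
t=7: π = [0.3887, 0.3336, 0.2777]
t=8: π = [0.3891, 0.3332, 0.2777]
t=9: π = [0.3888, 0.3334, 0.2778]
t=10: π = [0.3890, 0.3333, 0.2777]

π = [0.3890, 0.3333, 0.2777]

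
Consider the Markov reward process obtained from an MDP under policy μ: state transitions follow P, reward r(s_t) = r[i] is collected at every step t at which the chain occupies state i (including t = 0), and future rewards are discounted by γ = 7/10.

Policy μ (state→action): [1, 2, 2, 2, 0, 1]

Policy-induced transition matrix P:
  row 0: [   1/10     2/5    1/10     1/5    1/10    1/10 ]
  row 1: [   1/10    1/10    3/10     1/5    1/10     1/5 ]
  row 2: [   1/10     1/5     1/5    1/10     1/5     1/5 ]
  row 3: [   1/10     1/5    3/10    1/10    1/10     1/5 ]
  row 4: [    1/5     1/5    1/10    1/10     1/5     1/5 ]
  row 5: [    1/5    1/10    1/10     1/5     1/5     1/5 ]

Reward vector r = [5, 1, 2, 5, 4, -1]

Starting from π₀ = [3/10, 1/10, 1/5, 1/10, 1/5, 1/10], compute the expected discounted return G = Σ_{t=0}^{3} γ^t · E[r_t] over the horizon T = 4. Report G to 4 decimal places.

G = 6.8788

t=0: π = [0.3000, 0.1000, 0.2000, 0.1000, 0.2000, 0.1000], E[r] = 3.2000, γ^t·E[r] = 3.200000, running G = 3.200000
t=1: π = [0.1300, 0.2400, 0.1600, 0.1500, 0.1500, 0.1700], E[r] = 2.3900, γ^t·E[r] = 1.673000, running G = 4.873000
t=2: π = [0.1320, 0.1850, 0.1940, 0.1540, 0.1480, 0.1870], E[r] = 2.4080, γ^t·E[r] = 1.179920, running G = 6.052920
t=3: π = [0.1335, 0.1892, 0.1872, 0.1504, 0.1529, 0.1868], E[r] = 2.4079, γ^t·E[r] = 0.825910, running G = 6.878830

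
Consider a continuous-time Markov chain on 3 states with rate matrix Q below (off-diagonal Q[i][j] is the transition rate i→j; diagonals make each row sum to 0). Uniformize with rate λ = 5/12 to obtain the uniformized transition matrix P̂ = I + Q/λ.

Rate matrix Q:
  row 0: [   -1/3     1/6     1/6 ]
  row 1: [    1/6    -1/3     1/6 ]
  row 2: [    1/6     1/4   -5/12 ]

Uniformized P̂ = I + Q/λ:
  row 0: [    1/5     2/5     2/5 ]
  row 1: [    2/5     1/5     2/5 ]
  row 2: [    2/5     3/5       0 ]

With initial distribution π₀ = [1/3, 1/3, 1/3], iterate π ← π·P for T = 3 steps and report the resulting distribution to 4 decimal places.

t=0: π = [0.3333, 0.3333, 0.3333]
t=1: π = [0.3333, 0.4000, 0.2667]
t=2: π = [0.3333, 0.3733, 0.2933]
t=3: π = [0.3333, 0.3840, 0.2827]

π = [0.3333, 0.3840, 0.2827]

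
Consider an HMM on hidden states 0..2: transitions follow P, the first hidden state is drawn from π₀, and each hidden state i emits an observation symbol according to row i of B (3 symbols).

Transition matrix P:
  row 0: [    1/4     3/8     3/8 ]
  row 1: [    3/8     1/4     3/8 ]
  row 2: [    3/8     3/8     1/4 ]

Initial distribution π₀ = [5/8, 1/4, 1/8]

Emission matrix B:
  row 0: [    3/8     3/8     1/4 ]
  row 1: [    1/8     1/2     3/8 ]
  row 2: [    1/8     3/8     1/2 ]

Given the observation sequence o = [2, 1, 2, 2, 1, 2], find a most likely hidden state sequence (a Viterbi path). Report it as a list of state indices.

t=0: δ = [1.562e-01, 9.375e-02, 6.250e-02]  (obs o_0=2)
t=1: δ = [1.465e-02, 2.930e-02, 2.197e-02]  ψ = [0, 0, 0]  (obs o_1=1)
t=2: δ = [2.747e-03, 3.090e-03, 5.493e-03]  ψ = [1, 2, 1]  (obs o_2=2)
t=3: δ = [5.150e-04, 7.725e-04, 6.866e-04]  ψ = [2, 2, 2]  (obs o_3=2)
t=4: δ = [1.086e-04, 1.287e-04, 1.086e-04]  ψ = [1, 2, 1]  (obs o_4=1)
t=5: δ = [1.207e-05, 1.528e-05, 2.414e-05]  ψ = [1, 0, 1]  (obs o_5=2)
backtrack: best end state = 2; path = [0, 1, 2, 2, 1, 2]

path = [0, 1, 2, 2, 1, 2]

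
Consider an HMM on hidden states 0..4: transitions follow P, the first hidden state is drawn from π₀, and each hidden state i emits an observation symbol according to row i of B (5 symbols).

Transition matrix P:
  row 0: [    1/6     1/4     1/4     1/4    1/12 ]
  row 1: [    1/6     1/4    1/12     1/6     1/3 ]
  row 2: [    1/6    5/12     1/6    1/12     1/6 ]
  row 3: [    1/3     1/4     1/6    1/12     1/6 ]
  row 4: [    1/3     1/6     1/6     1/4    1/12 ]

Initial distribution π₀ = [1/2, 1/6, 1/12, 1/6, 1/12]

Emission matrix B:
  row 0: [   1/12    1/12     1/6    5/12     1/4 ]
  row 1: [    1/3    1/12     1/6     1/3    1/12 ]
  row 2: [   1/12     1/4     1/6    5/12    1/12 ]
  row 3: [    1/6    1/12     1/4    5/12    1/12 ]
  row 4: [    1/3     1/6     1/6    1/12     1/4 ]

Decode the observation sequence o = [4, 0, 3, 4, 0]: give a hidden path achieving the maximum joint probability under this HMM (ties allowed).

path = [0, 1, 3, 0, 1]

t=0: δ = [1.250e-01, 1.389e-02, 6.944e-03, 1.389e-02, 2.083e-02]  (obs o_0=4)
t=1: δ = [1.736e-03, 1.042e-02, 2.604e-03, 5.208e-03, 3.472e-03]  ψ = [0, 0, 0, 0, 0]  (obs o_1=0)
t=2: δ = [7.234e-04, 8.681e-04, 3.617e-04, 7.234e-04, 2.894e-04]  ψ = [1, 1, 1, 1, 1]  (obs o_2=3)
t=3: δ = [6.028e-05, 1.808e-05, 1.507e-05, 1.507e-05, 7.234e-05]  ψ = [3, 1, 0, 0, 1]  (obs o_3=4)
t=4: δ = [2.009e-06, 5.023e-06, 1.256e-06, 3.014e-06, 2.009e-06]  ψ = [4, 0, 0, 4, 1]  (obs o_4=0)
backtrack: best end state = 1; path = [0, 1, 3, 0, 1]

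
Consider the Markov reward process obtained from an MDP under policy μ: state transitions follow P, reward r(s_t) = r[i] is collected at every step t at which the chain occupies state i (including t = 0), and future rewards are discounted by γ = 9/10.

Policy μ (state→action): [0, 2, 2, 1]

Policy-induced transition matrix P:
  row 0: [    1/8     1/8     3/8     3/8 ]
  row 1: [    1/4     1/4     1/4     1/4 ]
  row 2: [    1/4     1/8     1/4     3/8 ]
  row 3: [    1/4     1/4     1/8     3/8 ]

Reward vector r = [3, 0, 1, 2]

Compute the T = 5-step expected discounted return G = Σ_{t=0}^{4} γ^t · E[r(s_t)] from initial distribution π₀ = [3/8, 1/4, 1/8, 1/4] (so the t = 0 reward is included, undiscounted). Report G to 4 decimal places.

t=0: π = [0.3750, 0.2500, 0.1250, 0.2500], E[r] = 1.7500, γ^t·E[r] = 1.750000, running G = 1.750000
t=1: π = [0.2031, 0.1875, 0.2656, 0.3438], E[r] = 1.5625, γ^t·E[r] = 1.406250, running G = 3.156250
t=2: π = [0.2246, 0.1914, 0.2324, 0.3516], E[r] = 1.6094, γ^t·E[r] = 1.303594, running G = 4.459844
t=3: π = [0.2219, 0.1929, 0.2341, 0.3511], E[r] = 1.6021, γ^t·E[r] = 1.167895, running G = 5.627739
t=4: π = [0.2223, 0.1930, 0.2339, 0.3509], E[r] = 1.6024, γ^t·E[r] = 1.051346, running G = 6.679085

G = 6.6791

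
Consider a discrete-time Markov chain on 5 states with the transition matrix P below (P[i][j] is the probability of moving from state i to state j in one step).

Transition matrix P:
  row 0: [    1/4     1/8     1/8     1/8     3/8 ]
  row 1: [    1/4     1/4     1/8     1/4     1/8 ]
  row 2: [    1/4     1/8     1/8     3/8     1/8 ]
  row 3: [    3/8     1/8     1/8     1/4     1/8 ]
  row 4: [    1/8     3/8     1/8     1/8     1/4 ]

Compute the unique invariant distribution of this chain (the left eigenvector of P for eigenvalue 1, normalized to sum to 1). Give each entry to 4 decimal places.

Balance equations π_j = Σ_i π_i·P[i][j]:
  π_0 = 1/4·π_0 + 1/4·π_1 + 1/4·π_2 + 3/8·π_3 + 1/8·π_4
  π_1 = 1/8·π_0 + 1/4·π_1 + 1/8·π_2 + 1/8·π_3 + 3/8·π_4
  π_2 = 1/8·π_0 + 1/8·π_1 + 1/8·π_2 + 1/8·π_3 + 1/8·π_4
  π_3 = 1/8·π_0 + 1/4·π_1 + 3/8·π_2 + 1/4·π_3 + 1/8·π_4
  normalize: π_0 + π_1 + π_2 + π_3 + π_4 = 1
Solving the linear system gives exactly π = [943/3784, 193/946, 1/8, 393/1892, 405/1892].

π = [0.2492, 0.2040, 0.1250, 0.2077, 0.2141]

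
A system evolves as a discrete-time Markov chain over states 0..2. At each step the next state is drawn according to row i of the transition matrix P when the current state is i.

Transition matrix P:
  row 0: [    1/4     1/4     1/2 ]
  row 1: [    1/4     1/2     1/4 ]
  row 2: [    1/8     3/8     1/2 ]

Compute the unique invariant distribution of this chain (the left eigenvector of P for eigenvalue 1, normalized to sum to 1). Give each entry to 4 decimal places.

π = [0.2000, 0.4000, 0.4000]

Balance equations π_j = Σ_i π_i·P[i][j]:
  π_0 = 1/4·π_0 + 1/4·π_1 + 1/8·π_2
  π_1 = 1/4·π_0 + 1/2·π_1 + 3/8·π_2
  normalize: π_0 + π_1 + π_2 = 1
Solving the linear system gives exactly π = [1/5, 2/5, 2/5].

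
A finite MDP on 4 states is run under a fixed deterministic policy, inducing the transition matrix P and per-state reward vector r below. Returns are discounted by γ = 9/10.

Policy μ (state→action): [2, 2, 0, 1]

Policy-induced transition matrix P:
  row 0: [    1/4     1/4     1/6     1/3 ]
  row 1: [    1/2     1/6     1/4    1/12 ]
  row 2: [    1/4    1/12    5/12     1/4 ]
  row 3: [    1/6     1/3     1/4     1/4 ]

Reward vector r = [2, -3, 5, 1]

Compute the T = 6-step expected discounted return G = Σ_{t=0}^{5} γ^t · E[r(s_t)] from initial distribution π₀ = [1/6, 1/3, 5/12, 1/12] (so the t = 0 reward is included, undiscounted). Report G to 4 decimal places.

t=0: π = [0.1667, 0.3333, 0.4167, 0.0833], E[r] = 1.5000, γ^t·E[r] = 1.500000, running G = 1.500000
t=1: π = [0.3264, 0.1597, 0.3056, 0.2083], E[r] = 1.9097, γ^t·E[r] = 1.718750, running G = 3.218750
t=2: π = [0.2726, 0.2031, 0.2737, 0.2506], E[r] = 1.5550, γ^t·E[r] = 1.259531, running G = 4.478281
t=3: π = [0.2799, 0.2083, 0.2729, 0.2389], E[r] = 1.5382, γ^t·E[r] = 1.121344, running G = 5.599625
t=4: π = [0.2822, 0.2071, 0.2722, 0.2386], E[r] = 1.5426, γ^t·E[r] = 1.012086, running G = 6.611711
t=5: π = [0.2819, 0.2073, 0.2718, 0.2390], E[r] = 1.5402, γ^t·E[r] = 0.909465, running G = 7.521176

G = 7.5212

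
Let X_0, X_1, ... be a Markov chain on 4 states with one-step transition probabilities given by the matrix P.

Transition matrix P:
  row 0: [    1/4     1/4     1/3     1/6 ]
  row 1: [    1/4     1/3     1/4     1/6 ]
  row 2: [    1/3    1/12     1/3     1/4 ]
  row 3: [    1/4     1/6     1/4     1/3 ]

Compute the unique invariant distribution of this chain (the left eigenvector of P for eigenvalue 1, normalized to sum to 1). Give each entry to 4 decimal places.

π = [0.2748, 0.1977, 0.2977, 0.2298]

Balance equations π_j = Σ_i π_i·P[i][j]:
  π_0 = 1/4·π_0 + 1/4·π_1 + 1/3·π_2 + 1/4·π_3
  π_1 = 1/4·π_0 + 1/3·π_1 + 1/12·π_2 + 1/6·π_3
  π_2 = 1/3·π_0 + 1/4·π_1 + 1/3·π_2 + 1/4·π_3
  normalize: π_0 + π_1 + π_2 + π_3 = 1
Solving the linear system gives exactly π = [36/131, 259/1310, 39/131, 301/1310].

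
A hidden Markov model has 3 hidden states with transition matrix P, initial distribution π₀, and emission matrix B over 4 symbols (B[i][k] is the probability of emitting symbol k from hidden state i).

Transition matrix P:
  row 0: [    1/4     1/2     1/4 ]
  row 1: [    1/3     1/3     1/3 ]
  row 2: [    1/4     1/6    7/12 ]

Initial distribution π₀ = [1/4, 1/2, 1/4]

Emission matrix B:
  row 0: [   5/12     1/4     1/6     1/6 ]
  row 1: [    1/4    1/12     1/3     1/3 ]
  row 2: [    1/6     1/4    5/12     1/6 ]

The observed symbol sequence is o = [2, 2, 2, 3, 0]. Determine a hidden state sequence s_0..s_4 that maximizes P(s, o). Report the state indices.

path = [2, 2, 2, 2, 0]

t=0: δ = [4.167e-02, 1.667e-01, 1.042e-01]  (obs o_0=2)
t=1: δ = [9.259e-03, 1.852e-02, 2.532e-02]  ψ = [1, 1, 2]  (obs o_1=2)
t=2: δ = [1.055e-03, 2.058e-03, 6.154e-03]  ψ = [2, 1, 2]  (obs o_2=2)
t=3: δ = [2.564e-04, 3.419e-04, 5.983e-04]  ψ = [2, 2, 2]  (obs o_3=3)
t=4: δ = [6.232e-05, 3.205e-05, 5.817e-05]  ψ = [2, 0, 2]  (obs o_4=0)
backtrack: best end state = 0; path = [2, 2, 2, 2, 0]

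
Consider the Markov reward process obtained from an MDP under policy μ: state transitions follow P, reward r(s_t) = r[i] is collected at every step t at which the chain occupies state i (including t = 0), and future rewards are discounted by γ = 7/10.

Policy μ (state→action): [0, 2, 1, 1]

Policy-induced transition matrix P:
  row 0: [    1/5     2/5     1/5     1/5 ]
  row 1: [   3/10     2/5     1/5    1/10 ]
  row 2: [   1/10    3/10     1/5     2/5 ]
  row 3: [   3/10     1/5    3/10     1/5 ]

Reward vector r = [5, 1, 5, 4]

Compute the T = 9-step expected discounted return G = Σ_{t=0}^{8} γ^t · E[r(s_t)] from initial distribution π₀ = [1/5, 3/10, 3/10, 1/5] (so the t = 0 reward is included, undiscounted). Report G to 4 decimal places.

G = 11.1878

t=0: π = [0.2000, 0.3000, 0.3000, 0.2000], E[r] = 3.6000, γ^t·E[r] = 3.600000, running G = 3.600000
t=1: π = [0.2200, 0.3300, 0.2200, 0.2300], E[r] = 3.4500, γ^t·E[r] = 2.415000, running G = 6.015000
t=2: π = [0.2340, 0.3320, 0.2230, 0.2110], E[r] = 3.4610, γ^t·E[r] = 1.695890, running G = 7.710890
t=3: π = [0.2320, 0.3355, 0.2211, 0.2114], E[r] = 3.4466, γ^t·E[r] = 1.182184, running G = 8.893074
t=4: π = [0.2326, 0.3356, 0.2211, 0.2107], E[r] = 3.4469, γ^t·E[r] = 0.827598, running G = 9.720672
t=5: π = [0.2325, 0.3358, 0.2211, 0.2107], E[r] = 3.4463, γ^t·E[r] = 0.579224, running G = 10.299896
t=6: π = [0.2325, 0.3358, 0.2211, 0.2106], E[r] = 3.4463, γ^t·E[r] = 0.405456, running G = 10.705352
t=7: π = [0.2325, 0.3358, 0.2211, 0.2106], E[r] = 3.4463, γ^t·E[r] = 0.283818, running G = 10.989170
t=8: π = [0.2325, 0.3358, 0.2211, 0.2106], E[r] = 3.4463, γ^t·E[r] = 0.198672, running G = 11.187842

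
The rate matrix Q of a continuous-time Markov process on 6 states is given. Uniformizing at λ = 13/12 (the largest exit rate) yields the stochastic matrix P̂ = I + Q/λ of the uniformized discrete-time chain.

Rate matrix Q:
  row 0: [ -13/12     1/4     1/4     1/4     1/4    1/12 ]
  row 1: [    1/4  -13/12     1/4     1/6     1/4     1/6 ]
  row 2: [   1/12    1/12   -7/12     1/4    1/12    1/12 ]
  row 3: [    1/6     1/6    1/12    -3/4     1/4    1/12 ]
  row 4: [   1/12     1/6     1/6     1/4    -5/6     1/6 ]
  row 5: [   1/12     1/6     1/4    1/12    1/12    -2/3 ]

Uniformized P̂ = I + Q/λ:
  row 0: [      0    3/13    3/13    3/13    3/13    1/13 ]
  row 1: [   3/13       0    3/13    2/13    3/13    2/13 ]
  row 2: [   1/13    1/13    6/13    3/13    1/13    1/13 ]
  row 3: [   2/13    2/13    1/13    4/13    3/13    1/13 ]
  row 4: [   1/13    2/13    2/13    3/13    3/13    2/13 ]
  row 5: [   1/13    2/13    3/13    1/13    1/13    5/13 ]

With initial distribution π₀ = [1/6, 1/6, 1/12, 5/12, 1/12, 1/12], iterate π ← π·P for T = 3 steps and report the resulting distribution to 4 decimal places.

π = [0.1054, 0.1253, 0.2335, 0.2162, 0.1753, 0.1442]

t=0: π = [0.1667, 0.1667, 0.0833, 0.4167, 0.0833, 0.0833]
t=1: π = [0.1218, 0.1346, 0.1795, 0.2372, 0.2051, 0.1218]
t=2: π = [0.1065, 0.1287, 0.2199, 0.2199, 0.1844, 0.1405]
t=3: π = [0.1054, 0.1253, 0.2335, 0.2162, 0.1753, 0.1442]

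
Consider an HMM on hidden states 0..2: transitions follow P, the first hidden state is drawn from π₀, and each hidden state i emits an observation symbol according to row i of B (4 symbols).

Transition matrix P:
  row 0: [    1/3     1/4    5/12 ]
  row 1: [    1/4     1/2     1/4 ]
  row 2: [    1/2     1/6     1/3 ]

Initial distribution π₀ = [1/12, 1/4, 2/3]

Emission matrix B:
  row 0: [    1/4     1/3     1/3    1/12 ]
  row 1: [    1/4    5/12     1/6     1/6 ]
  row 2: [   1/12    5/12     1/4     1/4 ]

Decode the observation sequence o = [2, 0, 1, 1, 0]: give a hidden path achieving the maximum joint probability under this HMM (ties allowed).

path = [2, 0, 2, 2, 0]

t=0: δ = [2.778e-02, 4.167e-02, 1.667e-01]  (obs o_0=2)
t=1: δ = [2.083e-02, 6.944e-03, 4.630e-03]  ψ = [2, 2, 2]  (obs o_1=0)
t=2: δ = [2.315e-03, 2.170e-03, 3.617e-03]  ψ = [0, 0, 0]  (obs o_2=1)
t=3: δ = [6.028e-04, 4.521e-04, 5.023e-04]  ψ = [2, 1, 2]  (obs o_3=1)
t=4: δ = [6.279e-05, 5.651e-05, 2.093e-05]  ψ = [2, 1, 0]  (obs o_4=0)
backtrack: best end state = 0; path = [2, 0, 2, 2, 0]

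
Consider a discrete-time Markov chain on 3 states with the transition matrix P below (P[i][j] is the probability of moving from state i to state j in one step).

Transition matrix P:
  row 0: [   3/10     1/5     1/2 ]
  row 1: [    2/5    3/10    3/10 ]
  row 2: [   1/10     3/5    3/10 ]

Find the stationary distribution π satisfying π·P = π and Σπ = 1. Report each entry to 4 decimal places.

π = [0.2672, 0.3793, 0.3534]

Balance equations π_j = Σ_i π_i·P[i][j]:
  π_0 = 3/10·π_0 + 2/5·π_1 + 1/10·π_2
  π_1 = 1/5·π_0 + 3/10·π_1 + 3/5·π_2
  normalize: π_0 + π_1 + π_2 = 1
Solving the linear system gives exactly π = [31/116, 11/29, 41/116].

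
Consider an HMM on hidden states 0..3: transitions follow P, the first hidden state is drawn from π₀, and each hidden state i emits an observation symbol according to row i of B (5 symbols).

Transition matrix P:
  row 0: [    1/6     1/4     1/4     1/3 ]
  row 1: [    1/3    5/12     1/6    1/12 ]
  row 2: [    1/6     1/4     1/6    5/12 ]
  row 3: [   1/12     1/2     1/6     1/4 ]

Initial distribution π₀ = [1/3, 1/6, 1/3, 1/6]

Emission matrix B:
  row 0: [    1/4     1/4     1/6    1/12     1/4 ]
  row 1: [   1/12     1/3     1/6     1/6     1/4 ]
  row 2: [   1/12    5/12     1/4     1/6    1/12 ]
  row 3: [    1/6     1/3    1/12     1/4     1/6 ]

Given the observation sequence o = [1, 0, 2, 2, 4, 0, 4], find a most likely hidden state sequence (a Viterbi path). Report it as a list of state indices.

t=0: δ = [8.333e-02, 5.556e-02, 1.389e-01, 5.556e-02]  (obs o_0=1)
t=1: δ = [5.787e-03, 2.894e-03, 1.929e-03, 9.645e-03]  ψ = [2, 2, 2, 2]  (obs o_1=0)
t=2: δ = [1.608e-04, 8.038e-04, 4.019e-04, 2.009e-04]  ψ = [0, 3, 3, 3]  (obs o_2=2)
t=3: δ = [4.465e-05, 5.582e-05, 3.349e-05, 1.395e-05]  ψ = [1, 1, 1, 2]  (obs o_3=2)
t=4: δ = [4.651e-06, 5.814e-06, 9.303e-07, 2.481e-06]  ψ = [1, 1, 0, 0]  (obs o_4=4)
t=5: δ = [4.845e-07, 2.019e-07, 9.690e-08, 2.584e-07]  ψ = [1, 1, 0, 0]  (obs o_5=0)
t=6: δ = [2.019e-08, 3.230e-08, 1.009e-08, 2.692e-08]  ψ = [0, 3, 0, 0]  (obs o_6=4)
backtrack: best end state = 1; path = [2, 3, 1, 1, 0, 3, 1]

path = [2, 3, 1, 1, 0, 3, 1]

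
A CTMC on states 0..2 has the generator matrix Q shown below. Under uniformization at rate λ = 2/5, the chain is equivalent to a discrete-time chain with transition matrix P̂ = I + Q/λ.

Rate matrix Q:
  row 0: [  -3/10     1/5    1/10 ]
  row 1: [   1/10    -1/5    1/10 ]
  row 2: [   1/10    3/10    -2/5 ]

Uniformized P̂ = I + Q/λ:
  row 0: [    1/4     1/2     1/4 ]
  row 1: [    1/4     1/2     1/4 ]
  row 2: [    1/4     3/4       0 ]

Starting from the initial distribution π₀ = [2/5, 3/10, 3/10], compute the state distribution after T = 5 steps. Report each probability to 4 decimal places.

t=0: π = [0.4000, 0.3000, 0.3000]
t=1: π = [0.2500, 0.5750, 0.1750]
t=2: π = [0.2500, 0.5438, 0.2063]
t=3: π = [0.2500, 0.5516, 0.1984]
t=4: π = [0.2500, 0.5496, 0.2004]
t=5: π = [0.2500, 0.5501, 0.1999]

π = [0.2500, 0.5501, 0.1999]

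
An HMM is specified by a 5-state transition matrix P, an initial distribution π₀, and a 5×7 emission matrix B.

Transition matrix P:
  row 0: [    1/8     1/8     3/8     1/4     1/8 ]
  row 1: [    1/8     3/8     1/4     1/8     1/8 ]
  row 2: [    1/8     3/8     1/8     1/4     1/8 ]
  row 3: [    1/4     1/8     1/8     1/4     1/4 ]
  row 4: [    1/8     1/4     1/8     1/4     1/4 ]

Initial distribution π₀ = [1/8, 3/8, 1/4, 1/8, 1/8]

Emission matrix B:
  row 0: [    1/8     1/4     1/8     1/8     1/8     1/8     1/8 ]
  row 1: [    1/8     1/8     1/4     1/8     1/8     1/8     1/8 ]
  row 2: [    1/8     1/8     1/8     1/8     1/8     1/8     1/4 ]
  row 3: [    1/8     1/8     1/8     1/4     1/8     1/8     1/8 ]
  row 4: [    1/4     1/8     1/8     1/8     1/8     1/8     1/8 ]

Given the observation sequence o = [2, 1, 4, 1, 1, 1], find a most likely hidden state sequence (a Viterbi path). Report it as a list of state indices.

t=0: δ = [1.562e-02, 9.375e-02, 3.125e-02, 1.562e-02, 1.562e-02]  (obs o_0=2)
t=1: δ = [2.930e-03, 4.395e-03, 2.930e-03, 1.465e-03, 1.465e-03]  ψ = [1, 1, 1, 1, 1]  (obs o_1=1)
t=2: δ = [6.866e-05, 2.060e-04, 1.373e-04, 9.155e-05, 6.866e-05]  ψ = [1, 1, 0, 0, 1]  (obs o_2=4)
t=3: δ = [6.437e-06, 9.656e-06, 6.437e-06, 4.292e-06, 3.219e-06]  ψ = [1, 1, 1, 2, 1]  (obs o_3=1)
t=4: δ = [3.017e-07, 4.526e-07, 3.017e-07, 2.012e-07, 1.509e-07]  ψ = [1, 1, 0, 0, 1]  (obs o_4=1)
t=5: δ = [1.414e-08, 2.122e-08, 1.414e-08, 9.430e-09, 7.072e-09]  ψ = [1, 1, 0, 0, 1]  (obs o_5=1)
backtrack: best end state = 1; path = [1, 1, 1, 1, 1, 1]

path = [1, 1, 1, 1, 1, 1]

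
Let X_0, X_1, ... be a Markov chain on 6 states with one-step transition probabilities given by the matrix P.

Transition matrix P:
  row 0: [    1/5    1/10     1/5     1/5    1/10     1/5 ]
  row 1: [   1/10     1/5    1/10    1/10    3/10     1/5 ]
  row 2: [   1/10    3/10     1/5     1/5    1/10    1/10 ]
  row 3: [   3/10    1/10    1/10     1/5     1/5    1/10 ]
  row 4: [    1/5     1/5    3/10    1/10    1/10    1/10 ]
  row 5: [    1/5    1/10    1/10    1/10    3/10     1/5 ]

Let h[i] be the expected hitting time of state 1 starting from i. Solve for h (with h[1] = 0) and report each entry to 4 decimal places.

First-step conditioning: h[1] = 0; for i ≠ 1, h[i] = 1 + Σ_k P[i][k]·h[k].
  h[0] = 1 + 1/5·h[0] + 1/5·h[2] + 1/5·h[3] + 1/10·h[4] + 1/5·h[5]
  h[2] = 1 + 1/10·h[0] + 1/5·h[2] + 1/5·h[3] + 1/10·h[4] + 1/10·h[5]
  h[3] = 1 + 3/10·h[0] + 1/10·h[2] + 1/5·h[3] + 1/5·h[4] + 1/10·h[5]
  h[4] = 1 + 1/5·h[0] + 3/10·h[2] + 1/10·h[3] + 1/10·h[4] + 1/10·h[5]
  h[5] = 1 + 1/5·h[0] + 1/10·h[2] + 1/10·h[3] + 3/10·h[4] + 1/5·h[5]
Solving the 5×5 linear system over states ≠ 1 gives exactly h = [4040/611, 0, 3234/611, 4074/611, 3554/611, 4020/611] (h[1] = 0 is the target).

h = [6.6121, 0.0000, 5.2930, 6.6678, 5.8167, 6.5794]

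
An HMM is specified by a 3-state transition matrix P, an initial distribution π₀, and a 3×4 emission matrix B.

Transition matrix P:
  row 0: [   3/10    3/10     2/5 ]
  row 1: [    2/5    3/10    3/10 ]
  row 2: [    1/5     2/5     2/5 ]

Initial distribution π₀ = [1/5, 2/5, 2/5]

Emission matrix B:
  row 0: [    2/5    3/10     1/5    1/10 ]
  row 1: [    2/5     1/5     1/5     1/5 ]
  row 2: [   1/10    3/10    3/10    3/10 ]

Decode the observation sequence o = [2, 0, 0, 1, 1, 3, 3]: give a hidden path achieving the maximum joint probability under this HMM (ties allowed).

path = [2, 1, 0, 2, 2, 2, 2]

t=0: δ = [4.000e-02, 8.000e-02, 1.200e-01]  (obs o_0=2)
t=1: δ = [1.280e-02, 1.920e-02, 4.800e-03]  ψ = [1, 2, 2]  (obs o_1=0)
t=2: δ = [3.072e-03, 2.304e-03, 5.760e-04]  ψ = [1, 1, 1]  (obs o_2=0)
t=3: δ = [2.765e-04, 1.843e-04, 3.686e-04]  ψ = [0, 0, 0]  (obs o_3=1)
t=4: δ = [2.488e-05, 2.949e-05, 4.424e-05]  ψ = [0, 2, 2]  (obs o_4=1)
t=5: δ = [1.180e-06, 3.539e-06, 5.308e-06]  ψ = [1, 2, 2]  (obs o_5=3)
t=6: δ = [1.416e-07, 4.247e-07, 6.370e-07]  ψ = [1, 2, 2]  (obs o_6=3)
backtrack: best end state = 2; path = [2, 1, 0, 2, 2, 2, 2]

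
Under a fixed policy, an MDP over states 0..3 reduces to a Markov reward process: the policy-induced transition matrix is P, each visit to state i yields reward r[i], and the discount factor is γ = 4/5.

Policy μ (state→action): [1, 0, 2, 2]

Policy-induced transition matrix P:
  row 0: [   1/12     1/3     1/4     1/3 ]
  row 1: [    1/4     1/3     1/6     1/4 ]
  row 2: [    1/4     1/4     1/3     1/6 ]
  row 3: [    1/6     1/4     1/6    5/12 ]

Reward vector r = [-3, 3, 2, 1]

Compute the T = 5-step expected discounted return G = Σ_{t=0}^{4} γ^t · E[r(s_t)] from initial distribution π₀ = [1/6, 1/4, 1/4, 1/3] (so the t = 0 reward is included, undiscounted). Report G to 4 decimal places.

t=0: π = [0.1667, 0.2500, 0.2500, 0.3333], E[r] = 1.0833, γ^t·E[r] = 1.083333, running G = 1.083333
t=1: π = [0.1944, 0.2847, 0.2222, 0.2986], E[r] = 1.0139, γ^t·E[r] = 0.811111, running G = 1.894444
t=2: π = [0.1927, 0.2899, 0.2199, 0.2975], E[r] = 1.0289, γ^t·E[r] = 0.658519, running G = 2.552963
t=3: π = [0.1931, 0.2902, 0.2194, 0.2973], E[r] = 1.0274, γ^t·E[r] = 0.526049, running G = 3.079012
t=4: π = [0.1930, 0.2903, 0.2193, 0.2974], E[r] = 1.0277, γ^t·E[r] = 0.420948, running G = 3.499960

G = 3.5000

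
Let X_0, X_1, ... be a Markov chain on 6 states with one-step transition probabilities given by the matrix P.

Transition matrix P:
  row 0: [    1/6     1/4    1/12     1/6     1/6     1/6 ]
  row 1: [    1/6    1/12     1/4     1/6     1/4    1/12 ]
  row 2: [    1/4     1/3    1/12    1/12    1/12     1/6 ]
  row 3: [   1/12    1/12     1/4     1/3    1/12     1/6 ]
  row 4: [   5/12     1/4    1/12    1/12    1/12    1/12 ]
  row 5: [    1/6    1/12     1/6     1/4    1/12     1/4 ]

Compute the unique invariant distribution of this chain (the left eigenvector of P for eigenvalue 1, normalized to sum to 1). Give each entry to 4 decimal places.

Balance equations π_j = Σ_i π_i·P[i][j]:
  π_0 = 1/6·π_0 + 1/6·π_1 + 1/4·π_2 + 1/12·π_3 + 5/12·π_4 + 1/6·π_5
  π_1 = 1/4·π_0 + 1/12·π_1 + 1/3·π_2 + 1/12·π_3 + 1/4·π_4 + 1/12·π_5
  π_2 = 1/12·π_0 + 1/4·π_1 + 1/12·π_2 + 1/4·π_3 + 1/12·π_4 + 1/6·π_5
  π_3 = 1/6·π_0 + 1/6·π_1 + 1/12·π_2 + 1/3·π_3 + 1/12·π_4 + 1/4·π_5
  π_4 = 1/6·π_0 + 1/4·π_1 + 1/12·π_2 + 1/12·π_3 + 1/12·π_4 + 1/12·π_5
  normalize: π_0 + π_1 + π_2 + π_3 + π_4 + π_5 = 1
Solving the linear system gives exactly π = [45767/232963, 41187/232963, 36521/232963, 43519/232963, 30092/232963, 35877/232963].

π = [0.1965, 0.1768, 0.1568, 0.1868, 0.1292, 0.1540]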